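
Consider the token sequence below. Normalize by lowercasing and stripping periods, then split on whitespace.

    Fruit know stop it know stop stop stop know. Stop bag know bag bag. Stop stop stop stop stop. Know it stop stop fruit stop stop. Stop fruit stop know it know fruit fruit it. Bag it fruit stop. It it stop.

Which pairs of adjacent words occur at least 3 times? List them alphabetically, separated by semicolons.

Bigram counts meeting the condition (at least 3 times):
  fruit stop: 3
  know stop: 3
  stop know: 3
  stop stop: 9

fruit stop; know stop; stop know; stop stop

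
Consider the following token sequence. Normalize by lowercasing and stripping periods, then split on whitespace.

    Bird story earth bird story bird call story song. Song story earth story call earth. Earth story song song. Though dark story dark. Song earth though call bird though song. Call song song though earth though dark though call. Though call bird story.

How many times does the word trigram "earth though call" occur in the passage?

Scanning the 41 overlapping trigram windows for "earth though call":
  position 25–27: earth though call

1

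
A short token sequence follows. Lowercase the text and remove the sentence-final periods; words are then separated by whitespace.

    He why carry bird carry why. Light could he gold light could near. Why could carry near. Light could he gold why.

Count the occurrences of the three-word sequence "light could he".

Scanning the 20 overlapping trigram windows for "light could he":
  position 7–9: light could he
  position 18–20: light could he

2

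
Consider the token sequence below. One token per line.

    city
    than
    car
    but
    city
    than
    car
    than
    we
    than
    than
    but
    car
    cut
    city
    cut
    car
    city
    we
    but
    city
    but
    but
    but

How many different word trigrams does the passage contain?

21

24 tokens → 22 trigram windows in total.
Repeated trigrams (each contributes count−1 duplicates):
  city than car: 2
1 duplicate windows → 22 − 1 = 21 distinct.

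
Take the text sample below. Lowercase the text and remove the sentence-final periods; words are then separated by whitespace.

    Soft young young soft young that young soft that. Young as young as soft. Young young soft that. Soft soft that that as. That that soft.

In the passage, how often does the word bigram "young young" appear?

2

Scanning the 25 overlapping bigram windows for "young young":
  position 2–3: young young
  position 15–16: young young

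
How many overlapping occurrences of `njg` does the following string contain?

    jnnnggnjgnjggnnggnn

Sliding a length-3 window over the 19 characters (17 positions):
  position 7–9: njg
  position 10–12: njg

2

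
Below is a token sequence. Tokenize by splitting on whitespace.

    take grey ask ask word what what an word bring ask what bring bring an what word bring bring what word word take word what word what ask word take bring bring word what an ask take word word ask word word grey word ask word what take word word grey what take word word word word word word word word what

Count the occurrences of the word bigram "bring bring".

3

Scanning the 61 overlapping bigram windows for "bring bring":
  position 13–14: bring bring
  position 18–19: bring bring
  position 31–32: bring bring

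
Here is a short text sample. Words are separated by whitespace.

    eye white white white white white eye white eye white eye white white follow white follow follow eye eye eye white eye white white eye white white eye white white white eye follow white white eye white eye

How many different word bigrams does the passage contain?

9

38 tokens → 37 bigram windows in total.
Repeated bigrams (each contributes count−1 duplicates):
  white white: 10
  eye white: 9
  white eye: 9
  eye eye: 2
  follow white: 2
  white follow: 2
28 duplicate windows → 37 − 28 = 9 distinct.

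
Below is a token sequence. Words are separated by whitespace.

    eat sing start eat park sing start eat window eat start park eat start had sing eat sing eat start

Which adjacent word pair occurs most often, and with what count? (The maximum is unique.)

Bigram frequencies (highest first):
  eat start: 3
  eat sing: 2
  sing start: 2
  start eat: 2
  sing eat: 2
  eat park: 1
  … (7 more, each ≤ 1)

"eat start", 3 times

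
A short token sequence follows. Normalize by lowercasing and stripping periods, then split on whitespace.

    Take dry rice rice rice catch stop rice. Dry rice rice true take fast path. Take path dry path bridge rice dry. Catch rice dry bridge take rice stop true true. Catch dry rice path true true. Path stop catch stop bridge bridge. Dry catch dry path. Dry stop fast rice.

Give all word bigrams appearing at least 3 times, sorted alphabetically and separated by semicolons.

Bigram counts meeting the condition (at least 3 times):
  dry rice: 3
  rice dry: 3
  rice rice: 3

dry rice; rice dry; rice rice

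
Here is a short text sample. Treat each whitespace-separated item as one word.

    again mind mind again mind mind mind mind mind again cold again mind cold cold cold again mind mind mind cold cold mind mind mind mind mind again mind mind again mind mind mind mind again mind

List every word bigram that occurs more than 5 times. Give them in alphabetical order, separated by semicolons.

Bigram counts meeting the condition (more than 5 times):
  again mind: 7
  mind mind: 15

again mind; mind mind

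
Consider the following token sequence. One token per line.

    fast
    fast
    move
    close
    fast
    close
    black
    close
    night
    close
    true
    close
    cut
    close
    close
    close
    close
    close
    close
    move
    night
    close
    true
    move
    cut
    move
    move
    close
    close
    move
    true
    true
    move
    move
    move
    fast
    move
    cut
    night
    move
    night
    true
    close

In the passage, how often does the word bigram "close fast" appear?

Scanning the 42 overlapping bigram windows for "close fast":
  position 4–5: close fast

1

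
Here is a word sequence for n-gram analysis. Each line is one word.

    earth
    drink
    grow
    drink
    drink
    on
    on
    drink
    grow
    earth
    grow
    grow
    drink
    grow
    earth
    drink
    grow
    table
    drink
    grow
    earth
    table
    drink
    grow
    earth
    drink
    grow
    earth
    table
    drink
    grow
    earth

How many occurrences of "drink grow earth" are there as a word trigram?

Scanning the 30 overlapping trigram windows for "drink grow earth":
  position 8–10: drink grow earth
  position 13–15: drink grow earth
  position 19–21: drink grow earth
  position 23–25: drink grow earth
  position 26–28: drink grow earth
  position 30–32: drink grow earth

6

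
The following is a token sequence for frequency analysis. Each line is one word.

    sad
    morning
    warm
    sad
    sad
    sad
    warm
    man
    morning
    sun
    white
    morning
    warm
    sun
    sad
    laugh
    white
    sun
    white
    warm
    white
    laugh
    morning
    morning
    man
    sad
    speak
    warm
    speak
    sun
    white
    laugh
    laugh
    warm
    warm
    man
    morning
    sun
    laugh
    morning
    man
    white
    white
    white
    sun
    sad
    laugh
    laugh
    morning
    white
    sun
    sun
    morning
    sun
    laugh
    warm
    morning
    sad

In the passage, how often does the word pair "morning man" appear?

Scanning the 57 overlapping bigram windows for "morning man":
  position 24–25: morning man
  position 40–41: morning man

2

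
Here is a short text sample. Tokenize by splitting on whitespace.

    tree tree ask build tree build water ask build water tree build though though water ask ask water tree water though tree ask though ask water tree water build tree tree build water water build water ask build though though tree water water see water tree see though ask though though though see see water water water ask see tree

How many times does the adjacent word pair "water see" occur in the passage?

Scanning the 59 overlapping bigram windows for "water see":
  position 43–44: water see

1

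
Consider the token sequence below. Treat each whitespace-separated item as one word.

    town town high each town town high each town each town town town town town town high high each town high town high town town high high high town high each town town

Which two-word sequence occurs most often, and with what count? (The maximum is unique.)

"town town", 9 times

Bigram frequencies (highest first):
  town town: 9
  town high: 7
  each town: 5
  high each: 4
  high high: 3
  high town: 3
  … (1 more, each ≤ 1)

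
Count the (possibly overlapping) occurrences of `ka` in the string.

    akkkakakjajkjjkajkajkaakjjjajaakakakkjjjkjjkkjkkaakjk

Sliding a length-2 window over the 53 characters (52 positions):
  position 4–5: ka
  position 6–7: ka
  position 15–16: ka
  position 18–19: ka
  position 21–22: ka
  position 32–33: ka
  position 34–35: ka
  position 48–49: ka

8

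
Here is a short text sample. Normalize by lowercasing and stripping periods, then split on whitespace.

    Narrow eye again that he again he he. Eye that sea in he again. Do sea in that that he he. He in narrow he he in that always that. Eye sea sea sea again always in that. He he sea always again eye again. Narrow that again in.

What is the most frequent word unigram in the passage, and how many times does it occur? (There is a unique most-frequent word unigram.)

"he", 11 times

Unigram frequencies (highest first):
  he: 11
  that: 8
  again: 7
  sea: 6
  in: 6
  eye: 4
  … (3 more, each ≤ 3)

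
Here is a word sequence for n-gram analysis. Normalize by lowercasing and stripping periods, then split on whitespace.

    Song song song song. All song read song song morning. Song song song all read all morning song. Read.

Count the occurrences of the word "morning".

2

Scanning the 19 tokens for "morning":
  position 10: morning
  position 17: morning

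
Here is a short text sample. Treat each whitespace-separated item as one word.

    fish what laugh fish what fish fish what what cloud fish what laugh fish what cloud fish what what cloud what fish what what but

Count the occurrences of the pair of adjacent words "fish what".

7

Scanning the 24 overlapping bigram windows for "fish what":
  position 1–2: fish what
  position 4–5: fish what
  position 7–8: fish what
  position 11–12: fish what
  position 14–15: fish what
  position 17–18: fish what
  position 22–23: fish what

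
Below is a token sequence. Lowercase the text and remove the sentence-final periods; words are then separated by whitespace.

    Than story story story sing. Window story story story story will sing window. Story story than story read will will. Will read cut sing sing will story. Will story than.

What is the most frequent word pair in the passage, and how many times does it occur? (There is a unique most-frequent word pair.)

"story story", 6 times

Bigram frequencies (highest first):
  story story: 6
  than story: 2
  sing window: 2
  window story: 2
  story will: 2
  story than: 2
  … (11 more, each ≤ 2)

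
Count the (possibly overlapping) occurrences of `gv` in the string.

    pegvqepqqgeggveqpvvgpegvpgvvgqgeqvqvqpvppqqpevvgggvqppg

5

Sliding a length-2 window over the 55 characters (54 positions):
  position 3–4: gv
  position 13–14: gv
  position 23–24: gv
  position 26–27: gv
  position 50–51: gv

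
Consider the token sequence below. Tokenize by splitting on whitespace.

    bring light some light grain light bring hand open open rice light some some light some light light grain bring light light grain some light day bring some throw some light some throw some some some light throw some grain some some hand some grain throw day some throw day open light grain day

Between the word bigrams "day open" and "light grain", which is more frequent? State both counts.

"light grain" (4 vs 1)

"day open": 1 occurrence
"light grain": 4 occurrences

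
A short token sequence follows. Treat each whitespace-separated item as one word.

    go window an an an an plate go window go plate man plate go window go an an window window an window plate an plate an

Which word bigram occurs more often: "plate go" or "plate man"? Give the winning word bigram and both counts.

"plate go" (2 vs 1)

"plate go": 2 occurrences
"plate man": 1 occurrence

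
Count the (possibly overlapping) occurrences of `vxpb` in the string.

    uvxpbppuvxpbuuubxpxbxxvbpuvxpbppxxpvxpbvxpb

Sliding a length-4 window over the 43 characters (40 positions):
  position 2–5: vxpb
  position 9–12: vxpb
  position 27–30: vxpb
  position 36–39: vxpb
  position 40–43: vxpb

5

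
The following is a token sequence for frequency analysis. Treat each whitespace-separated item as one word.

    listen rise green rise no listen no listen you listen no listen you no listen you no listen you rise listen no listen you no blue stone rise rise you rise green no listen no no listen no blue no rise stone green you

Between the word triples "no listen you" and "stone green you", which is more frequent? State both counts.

"no listen you": 5 occurrences
"stone green you": 1 occurrence

"no listen you" (5 vs 1)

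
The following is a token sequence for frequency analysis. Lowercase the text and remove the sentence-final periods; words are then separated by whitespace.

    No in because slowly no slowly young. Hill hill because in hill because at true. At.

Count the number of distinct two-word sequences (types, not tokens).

14

16 tokens → 15 bigram windows in total.
Repeated bigrams (each contributes count−1 duplicates):
  hill because: 2
1 duplicate windows → 15 − 1 = 14 distinct.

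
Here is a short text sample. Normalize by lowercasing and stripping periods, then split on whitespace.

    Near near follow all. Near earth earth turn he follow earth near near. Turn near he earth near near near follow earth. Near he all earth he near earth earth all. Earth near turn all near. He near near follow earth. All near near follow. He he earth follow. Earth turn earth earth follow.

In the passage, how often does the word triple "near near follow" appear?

4

Scanning the 52 overlapping trigram windows for "near near follow":
  position 1–3: near near follow
  position 19–21: near near follow
  position 38–40: near near follow
  position 43–45: near near follow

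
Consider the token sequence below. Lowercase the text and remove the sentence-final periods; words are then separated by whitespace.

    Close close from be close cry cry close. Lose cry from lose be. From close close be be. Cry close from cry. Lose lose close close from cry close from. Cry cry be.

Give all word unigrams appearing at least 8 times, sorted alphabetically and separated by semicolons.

Unigram counts meeting the condition (at least 8 times):
  close: 10
  cry: 8

close; cry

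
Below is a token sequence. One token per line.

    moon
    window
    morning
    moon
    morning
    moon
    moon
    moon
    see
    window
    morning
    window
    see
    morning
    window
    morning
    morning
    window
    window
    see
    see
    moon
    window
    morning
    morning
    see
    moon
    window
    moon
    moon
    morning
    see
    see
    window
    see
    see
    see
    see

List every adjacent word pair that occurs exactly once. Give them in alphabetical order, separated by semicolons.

moon see; see morning; window moon; window window

Bigram counts meeting the condition (exactly once):
  moon see: 1
  see morning: 1
  window moon: 1
  window window: 1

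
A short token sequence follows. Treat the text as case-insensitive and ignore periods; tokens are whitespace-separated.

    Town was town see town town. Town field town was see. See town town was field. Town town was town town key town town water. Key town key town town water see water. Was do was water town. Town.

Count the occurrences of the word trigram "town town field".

1

Scanning the 37 overlapping trigram windows for "town town field":
  position 6–8: town town field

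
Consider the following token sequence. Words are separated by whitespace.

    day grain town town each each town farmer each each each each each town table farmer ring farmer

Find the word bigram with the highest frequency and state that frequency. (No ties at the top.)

Bigram frequencies (highest first):
  each each: 5
  each town: 2
  day grain: 1
  grain town: 1
  town town: 1
  town each: 1
  … (6 more, each ≤ 1)

"each each", 5 times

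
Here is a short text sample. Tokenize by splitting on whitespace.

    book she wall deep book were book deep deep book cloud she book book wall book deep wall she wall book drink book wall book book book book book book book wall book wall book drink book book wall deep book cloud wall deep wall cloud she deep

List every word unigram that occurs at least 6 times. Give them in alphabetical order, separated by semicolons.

book; deep; wall

Unigram counts meeting the condition (at least 6 times):
  book: 21
  deep: 7
  wall: 10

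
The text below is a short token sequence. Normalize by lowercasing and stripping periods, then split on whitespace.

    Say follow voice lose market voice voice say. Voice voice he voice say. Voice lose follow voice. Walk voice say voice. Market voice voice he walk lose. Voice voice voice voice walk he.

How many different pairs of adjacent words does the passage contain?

18

33 tokens → 32 bigram windows in total.
Repeated bigrams (each contributes count−1 duplicates):
  voice voice: 6
  say voice: 3
  voice say: 3
  follow voice: 2
  market voice: 2
  voice he: 2
  voice lose: 2
  voice walk: 2
14 duplicate windows → 32 − 14 = 18 distinct.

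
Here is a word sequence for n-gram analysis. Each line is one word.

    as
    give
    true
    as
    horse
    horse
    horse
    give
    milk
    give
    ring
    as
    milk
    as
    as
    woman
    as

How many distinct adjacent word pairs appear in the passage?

15

17 tokens → 16 bigram windows in total.
Repeated bigrams (each contributes count−1 duplicates):
  horse horse: 2
1 duplicate windows → 16 − 1 = 15 distinct.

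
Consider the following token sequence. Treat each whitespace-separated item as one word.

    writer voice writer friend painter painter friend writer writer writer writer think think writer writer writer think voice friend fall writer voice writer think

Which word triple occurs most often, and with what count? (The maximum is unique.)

"writer writer writer", 3 times

Trigram frequencies (highest first):
  writer writer writer: 3
  writer voice writer: 2
  writer writer think: 2
  voice writer friend: 1
  writer friend painter: 1
  friend painter painter: 1
  … (12 more, each ≤ 1)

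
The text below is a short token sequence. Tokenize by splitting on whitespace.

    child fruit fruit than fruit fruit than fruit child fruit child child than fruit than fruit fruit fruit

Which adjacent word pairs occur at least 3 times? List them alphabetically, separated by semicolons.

fruit fruit; fruit than; than fruit

Bigram counts meeting the condition (at least 3 times):
  fruit fruit: 4
  fruit than: 3
  than fruit: 4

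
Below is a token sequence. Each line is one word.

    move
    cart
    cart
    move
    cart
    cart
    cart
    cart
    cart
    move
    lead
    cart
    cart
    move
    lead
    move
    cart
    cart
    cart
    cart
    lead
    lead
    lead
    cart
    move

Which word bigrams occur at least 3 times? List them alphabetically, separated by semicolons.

Bigram counts meeting the condition (at least 3 times):
  cart cart: 9
  cart move: 4
  move cart: 3

cart cart; cart move; move cart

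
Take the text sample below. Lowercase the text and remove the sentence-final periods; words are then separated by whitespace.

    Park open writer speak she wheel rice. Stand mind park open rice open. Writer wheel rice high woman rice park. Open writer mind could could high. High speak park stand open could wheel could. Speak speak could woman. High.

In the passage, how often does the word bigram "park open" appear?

3

Scanning the 38 overlapping bigram windows for "park open":
  position 1–2: park open
  position 10–11: park open
  position 20–21: park open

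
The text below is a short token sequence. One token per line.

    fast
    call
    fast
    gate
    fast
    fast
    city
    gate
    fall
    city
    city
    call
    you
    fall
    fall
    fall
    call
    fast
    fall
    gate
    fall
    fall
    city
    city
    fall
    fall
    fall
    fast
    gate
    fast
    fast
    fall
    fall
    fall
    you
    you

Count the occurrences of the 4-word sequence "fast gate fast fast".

Scanning the 33 overlapping 4-gram windows for "fast gate fast fast":
  position 3–6: fast gate fast fast
  position 28–31: fast gate fast fast

2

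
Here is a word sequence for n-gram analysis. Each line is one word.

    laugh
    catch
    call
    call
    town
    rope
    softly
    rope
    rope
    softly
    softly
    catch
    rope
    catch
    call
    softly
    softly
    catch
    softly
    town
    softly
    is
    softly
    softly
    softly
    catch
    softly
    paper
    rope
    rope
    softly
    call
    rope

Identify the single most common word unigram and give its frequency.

"softly", 12 times

Unigram frequencies (highest first):
  softly: 12
  rope: 7
  catch: 5
  call: 4
  town: 2
  laugh: 1
  … (2 more, each ≤ 1)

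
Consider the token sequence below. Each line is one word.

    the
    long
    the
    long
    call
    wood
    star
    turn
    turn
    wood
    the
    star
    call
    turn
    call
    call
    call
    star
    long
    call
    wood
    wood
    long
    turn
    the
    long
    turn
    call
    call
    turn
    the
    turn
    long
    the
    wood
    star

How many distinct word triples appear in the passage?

36 tokens → 34 trigram windows in total.
Repeated trigrams (each contributes count−1 duplicates):
  long call wood: 2
  turn call call: 2
2 duplicate windows → 34 − 2 = 32 distinct.

32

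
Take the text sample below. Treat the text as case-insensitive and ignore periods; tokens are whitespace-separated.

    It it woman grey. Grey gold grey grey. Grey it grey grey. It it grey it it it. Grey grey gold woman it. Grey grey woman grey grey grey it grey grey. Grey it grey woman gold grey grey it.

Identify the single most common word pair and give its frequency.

Bigram frequencies (highest first):
  grey grey: 11
  grey it: 6
  it grey: 6
  it it: 4
  woman grey: 2
  grey gold: 2
  … (6 more, each ≤ 2)

"grey grey", 11 times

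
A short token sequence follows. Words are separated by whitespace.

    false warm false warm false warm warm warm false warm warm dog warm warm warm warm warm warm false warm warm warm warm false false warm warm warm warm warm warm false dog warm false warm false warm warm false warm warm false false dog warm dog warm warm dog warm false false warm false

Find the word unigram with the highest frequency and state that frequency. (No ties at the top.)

"warm", 34 times

Unigram frequencies (highest first):
  warm: 34
  false: 16
  dog: 5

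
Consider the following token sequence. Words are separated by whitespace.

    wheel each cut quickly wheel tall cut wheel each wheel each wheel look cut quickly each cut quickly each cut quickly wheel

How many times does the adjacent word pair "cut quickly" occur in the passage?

4

Scanning the 21 overlapping bigram windows for "cut quickly":
  position 3–4: cut quickly
  position 14–15: cut quickly
  position 17–18: cut quickly
  position 20–21: cut quickly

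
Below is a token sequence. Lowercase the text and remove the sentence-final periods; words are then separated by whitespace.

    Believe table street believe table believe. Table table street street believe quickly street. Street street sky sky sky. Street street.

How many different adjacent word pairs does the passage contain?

20 tokens → 19 bigram windows in total.
Repeated bigrams (each contributes count−1 duplicates):
  street street: 4
  believe table: 3
  sky sky: 2
  street believe: 2
  table street: 2
8 duplicate windows → 19 − 8 = 11 distinct.

11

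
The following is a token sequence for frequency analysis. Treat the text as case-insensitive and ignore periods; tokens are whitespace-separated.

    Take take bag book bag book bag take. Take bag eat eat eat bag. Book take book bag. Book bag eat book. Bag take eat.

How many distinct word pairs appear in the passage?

12

25 tokens → 24 bigram windows in total.
Repeated bigrams (each contributes count−1 duplicates):
  book bag: 5
  bag book: 4
  bag eat: 2
  bag take: 2
  eat eat: 2
  take bag: 2
  take take: 2
12 duplicate windows → 24 − 12 = 12 distinct.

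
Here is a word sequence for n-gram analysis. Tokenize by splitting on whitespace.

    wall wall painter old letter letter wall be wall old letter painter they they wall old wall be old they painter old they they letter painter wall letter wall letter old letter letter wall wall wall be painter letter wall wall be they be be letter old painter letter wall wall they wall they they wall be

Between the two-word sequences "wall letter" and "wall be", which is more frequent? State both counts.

"wall letter": 2 occurrences
"wall be": 5 occurrences

"wall be" (5 vs 2)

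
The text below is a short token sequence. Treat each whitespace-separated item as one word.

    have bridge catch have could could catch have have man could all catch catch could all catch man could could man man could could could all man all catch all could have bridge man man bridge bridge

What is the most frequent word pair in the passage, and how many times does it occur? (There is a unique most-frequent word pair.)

Bigram frequencies (highest first):
  could could: 4
  man could: 3
  could all: 3
  all catch: 3
  have bridge: 2
  catch have: 2
  … (18 more, each ≤ 2)

"could could", 4 times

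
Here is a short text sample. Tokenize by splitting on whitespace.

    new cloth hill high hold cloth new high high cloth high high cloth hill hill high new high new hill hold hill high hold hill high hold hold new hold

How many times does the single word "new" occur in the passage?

5

Scanning the 30 tokens for "new":
  position 1: new
  position 7: new
  position 17: new
  position 19: new
  position 29: new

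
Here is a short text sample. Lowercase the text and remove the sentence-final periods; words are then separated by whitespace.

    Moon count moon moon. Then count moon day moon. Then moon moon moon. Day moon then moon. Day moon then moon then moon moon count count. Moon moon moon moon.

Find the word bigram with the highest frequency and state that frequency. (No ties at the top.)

Bigram frequencies (highest first):
  moon moon: 7
  moon then: 5
  then moon: 4
  count moon: 3
  moon day: 3
  day moon: 3
  … (3 more, each ≤ 2)

"moon moon", 7 times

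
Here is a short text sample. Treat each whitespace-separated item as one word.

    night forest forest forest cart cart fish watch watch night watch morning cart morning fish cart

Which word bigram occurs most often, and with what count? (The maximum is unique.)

Bigram frequencies (highest first):
  forest forest: 2
  night forest: 1
  forest cart: 1
  cart cart: 1
  cart fish: 1
  fish watch: 1
  … (8 more, each ≤ 1)

"forest forest", 2 times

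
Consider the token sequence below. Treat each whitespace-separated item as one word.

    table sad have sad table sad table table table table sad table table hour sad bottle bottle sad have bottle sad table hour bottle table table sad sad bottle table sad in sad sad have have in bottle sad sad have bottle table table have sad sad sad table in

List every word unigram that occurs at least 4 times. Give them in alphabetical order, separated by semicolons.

bottle; have; sad; table

Unigram counts meeting the condition (at least 4 times):
  bottle: 7
  have: 6
  sad: 17
  table: 15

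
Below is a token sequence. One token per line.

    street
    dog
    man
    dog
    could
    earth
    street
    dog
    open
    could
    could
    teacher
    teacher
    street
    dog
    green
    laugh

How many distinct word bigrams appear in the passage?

17 tokens → 16 bigram windows in total.
Repeated bigrams (each contributes count−1 duplicates):
  street dog: 3
2 duplicate windows → 16 − 2 = 14 distinct.

14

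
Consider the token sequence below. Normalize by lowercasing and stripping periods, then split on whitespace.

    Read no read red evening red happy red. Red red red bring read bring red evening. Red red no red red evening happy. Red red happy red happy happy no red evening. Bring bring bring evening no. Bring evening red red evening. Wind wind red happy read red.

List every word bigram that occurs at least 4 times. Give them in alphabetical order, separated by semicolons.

Bigram counts meeting the condition (at least 4 times):
  red evening: 5
  red happy: 4
  red red: 7

red evening; red happy; red red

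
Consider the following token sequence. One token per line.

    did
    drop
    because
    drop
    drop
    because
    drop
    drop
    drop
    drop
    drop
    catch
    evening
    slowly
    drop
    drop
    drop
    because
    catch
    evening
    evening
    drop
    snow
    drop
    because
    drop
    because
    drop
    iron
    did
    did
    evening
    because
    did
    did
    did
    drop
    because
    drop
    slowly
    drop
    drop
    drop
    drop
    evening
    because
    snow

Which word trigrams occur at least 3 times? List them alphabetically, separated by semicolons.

Trigram counts meeting the condition (at least 3 times):
  drop because drop: 5
  drop drop drop: 6

drop because drop; drop drop drop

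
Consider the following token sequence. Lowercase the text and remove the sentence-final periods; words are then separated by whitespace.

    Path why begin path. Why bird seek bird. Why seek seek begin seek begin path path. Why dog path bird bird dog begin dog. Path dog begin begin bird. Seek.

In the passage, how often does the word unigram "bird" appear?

Scanning the 30 tokens for "bird":
  position 6: bird
  position 8: bird
  position 20: bird
  position 21: bird
  position 29: bird

5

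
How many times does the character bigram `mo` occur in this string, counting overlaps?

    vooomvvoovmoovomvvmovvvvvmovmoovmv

Sliding a length-2 window over the 34 characters (33 positions):
  position 11–12: mo
  position 19–20: mo
  position 26–27: mo
  position 29–30: mo

4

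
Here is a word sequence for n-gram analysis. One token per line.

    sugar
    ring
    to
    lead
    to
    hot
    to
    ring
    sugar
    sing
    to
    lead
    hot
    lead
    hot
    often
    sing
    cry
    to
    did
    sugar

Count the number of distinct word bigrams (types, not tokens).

21 tokens → 20 bigram windows in total.
Repeated bigrams (each contributes count−1 duplicates):
  lead hot: 2
  to lead: 2
2 duplicate windows → 20 − 2 = 18 distinct.

18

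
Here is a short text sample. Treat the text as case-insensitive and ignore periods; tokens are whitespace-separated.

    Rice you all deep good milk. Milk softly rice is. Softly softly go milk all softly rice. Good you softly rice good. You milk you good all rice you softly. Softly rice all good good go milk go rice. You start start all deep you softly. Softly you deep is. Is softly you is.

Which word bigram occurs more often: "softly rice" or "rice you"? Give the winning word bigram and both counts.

"softly rice": 4 occurrences
"rice you": 3 occurrences

"softly rice" (4 vs 3)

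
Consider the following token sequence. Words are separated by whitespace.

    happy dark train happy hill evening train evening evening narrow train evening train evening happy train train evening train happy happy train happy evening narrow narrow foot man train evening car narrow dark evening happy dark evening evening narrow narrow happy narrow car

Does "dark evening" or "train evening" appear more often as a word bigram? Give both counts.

"train evening" (5 vs 2)

"dark evening": 2 occurrences
"train evening": 5 occurrences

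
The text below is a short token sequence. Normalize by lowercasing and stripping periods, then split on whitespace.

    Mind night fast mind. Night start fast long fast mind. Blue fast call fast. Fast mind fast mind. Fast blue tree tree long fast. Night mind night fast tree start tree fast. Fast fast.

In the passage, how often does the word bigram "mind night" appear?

3

Scanning the 33 overlapping bigram windows for "mind night":
  position 1–2: mind night
  position 4–5: mind night
  position 26–27: mind night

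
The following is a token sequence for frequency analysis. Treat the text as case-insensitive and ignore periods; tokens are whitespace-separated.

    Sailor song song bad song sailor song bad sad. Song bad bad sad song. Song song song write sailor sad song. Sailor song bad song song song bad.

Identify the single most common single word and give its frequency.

Unigram frequencies (highest first):
  song: 14
  bad: 6
  sailor: 4
  sad: 3
  write: 1

"song", 14 times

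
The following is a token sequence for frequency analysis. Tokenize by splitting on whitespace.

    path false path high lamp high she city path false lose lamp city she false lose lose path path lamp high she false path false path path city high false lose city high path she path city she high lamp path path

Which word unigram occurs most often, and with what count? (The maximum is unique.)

"path", 12 times

Unigram frequencies (highest first):
  path: 12
  false: 6
  high: 6
  she: 5
  city: 5
  lamp: 4
  … (1 more, each ≤ 4)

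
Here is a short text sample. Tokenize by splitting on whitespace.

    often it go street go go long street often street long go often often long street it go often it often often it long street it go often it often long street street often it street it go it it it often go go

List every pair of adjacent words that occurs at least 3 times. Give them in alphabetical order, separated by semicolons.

Bigram counts meeting the condition (at least 3 times):
  go often: 3
  it go: 4
  it often: 3
  long street: 4
  often it: 5
  street it: 3

go often; it go; it often; long street; often it; street it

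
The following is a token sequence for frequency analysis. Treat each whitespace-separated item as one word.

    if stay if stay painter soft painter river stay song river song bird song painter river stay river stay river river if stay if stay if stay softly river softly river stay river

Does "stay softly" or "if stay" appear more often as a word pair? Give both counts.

"if stay" (5 vs 1)

"stay softly": 1 occurrence
"if stay": 5 occurrences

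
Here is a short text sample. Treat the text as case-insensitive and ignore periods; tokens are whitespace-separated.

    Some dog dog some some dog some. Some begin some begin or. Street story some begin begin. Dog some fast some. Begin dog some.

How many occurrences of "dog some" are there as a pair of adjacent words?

Scanning the 23 overlapping bigram windows for "dog some":
  position 3–4: dog some
  position 6–7: dog some
  position 18–19: dog some
  position 23–24: dog some

4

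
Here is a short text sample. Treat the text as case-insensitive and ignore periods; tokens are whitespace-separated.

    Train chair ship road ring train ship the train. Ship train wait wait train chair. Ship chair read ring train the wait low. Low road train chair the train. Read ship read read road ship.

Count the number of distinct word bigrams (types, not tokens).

35 tokens → 34 bigram windows in total.
Repeated bigrams (each contributes count−1 duplicates):
  train chair: 3
  chair ship: 2
  ring train: 2
  the train: 2
  train ship: 2
6 duplicate windows → 34 − 6 = 28 distinct.

28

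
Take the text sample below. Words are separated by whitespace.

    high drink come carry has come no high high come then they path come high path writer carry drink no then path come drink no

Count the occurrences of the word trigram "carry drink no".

Scanning the 23 overlapping trigram windows for "carry drink no":
  position 18–20: carry drink no

1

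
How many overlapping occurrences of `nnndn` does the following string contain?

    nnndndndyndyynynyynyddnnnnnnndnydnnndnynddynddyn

Sliding a length-5 window over the 48 characters (44 positions):
  position 1–5: nnndn
  position 27–31: nnndn
  position 34–38: nnndn

3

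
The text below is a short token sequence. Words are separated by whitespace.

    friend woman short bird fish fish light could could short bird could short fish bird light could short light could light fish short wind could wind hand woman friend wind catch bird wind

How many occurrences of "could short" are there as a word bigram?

Scanning the 32 overlapping bigram windows for "could short":
  position 9–10: could short
  position 12–13: could short
  position 17–18: could short

3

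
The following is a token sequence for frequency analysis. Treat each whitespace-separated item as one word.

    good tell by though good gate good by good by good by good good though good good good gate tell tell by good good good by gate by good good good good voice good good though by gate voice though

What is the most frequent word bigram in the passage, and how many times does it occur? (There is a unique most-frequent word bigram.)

Bigram frequencies (highest first):
  good good: 9
  by good: 5
  good by: 4
  tell by: 2
  though good: 2
  good gate: 2
  … (13 more, each ≤ 2)

"good good", 9 times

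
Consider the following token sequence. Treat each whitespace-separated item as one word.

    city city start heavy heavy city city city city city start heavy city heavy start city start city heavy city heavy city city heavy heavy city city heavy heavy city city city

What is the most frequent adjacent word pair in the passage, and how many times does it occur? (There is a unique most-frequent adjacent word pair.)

"city city", 9 times

Bigram frequencies (highest first):
  city city: 9
  heavy city: 6
  city heavy: 5
  city start: 3
  heavy heavy: 3
  start heavy: 2
  … (2 more, each ≤ 2)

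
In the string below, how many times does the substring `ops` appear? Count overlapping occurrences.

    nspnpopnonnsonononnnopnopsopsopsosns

3

Sliding a length-3 window over the 36 characters (34 positions):
  position 24–26: ops
  position 27–29: ops
  position 30–32: ops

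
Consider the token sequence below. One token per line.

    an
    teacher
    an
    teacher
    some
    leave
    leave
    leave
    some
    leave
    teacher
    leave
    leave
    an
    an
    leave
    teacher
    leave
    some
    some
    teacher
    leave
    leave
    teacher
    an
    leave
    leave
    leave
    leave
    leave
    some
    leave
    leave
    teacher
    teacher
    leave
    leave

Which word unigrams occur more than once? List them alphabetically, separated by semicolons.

Unigram counts meeting the condition (more than once):
  an: 5
  leave: 19
  some: 5
  teacher: 8

an; leave; some; teacher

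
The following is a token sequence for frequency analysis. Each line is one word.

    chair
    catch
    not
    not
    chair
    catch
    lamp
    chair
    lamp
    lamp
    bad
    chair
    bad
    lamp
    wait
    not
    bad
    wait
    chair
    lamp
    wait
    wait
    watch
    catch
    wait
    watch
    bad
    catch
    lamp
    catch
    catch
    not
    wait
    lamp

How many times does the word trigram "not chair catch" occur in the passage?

Scanning the 32 overlapping trigram windows for "not chair catch":
  position 4–6: not chair catch

1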